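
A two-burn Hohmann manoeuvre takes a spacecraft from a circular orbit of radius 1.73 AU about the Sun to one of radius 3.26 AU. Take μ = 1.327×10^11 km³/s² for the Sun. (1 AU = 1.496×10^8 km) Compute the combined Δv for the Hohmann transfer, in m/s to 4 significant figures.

Δv = 5999 m/s

In km: r₁ = 1.73 × 1.496×10^8 = 2.58808×10^8 km; r₂ = 3.26 × 1.496×10^8 = 4.87696×10^8 km.
Transfer-ellipse semi-major axis a_t = (r₁ + r₂)/2 = (2.58808×10^8 + 4.87696×10^8)/2 = 3.73252×10^8 km.
Circular speed at r₁: v₁ = √(μ/r₁) = √(1.327×10^11/2.58808×10^8) = 22.64366 km/s.
On the transfer ellipse at r₁, vis-viva equation gives v_p = √[μ(2/r₁ − 1/a_t)] = 25.88333 km/s.
First burn Δv₁ = |v_p − v₁| = 3.2397 km/s.
At r₂, v₂ = √(μ/r₂) = 16.4953 km/s.
Transfer-orbit speed at r₂: v_a = √[μ(2/r₂ − 1/a_t)] = 13.7356 km/s.
Second burn Δv₂ = |v₂ − v_a| = 2.7597 km/s.
Total Δv = Δv₁ + Δv₂ = 5.999 km/s.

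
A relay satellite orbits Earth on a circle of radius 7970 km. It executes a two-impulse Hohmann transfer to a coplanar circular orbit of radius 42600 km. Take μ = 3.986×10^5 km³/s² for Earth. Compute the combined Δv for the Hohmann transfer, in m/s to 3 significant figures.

Δv = 3450 m/s

The Hohmann ellipse has a_t = (r₁ + r₂)/2 = 25285 km.
At r₁ the circular-orbit speed is v₁ = √(μ/r₁) = 7.072 km/s.
On the transfer ellipse at r₁, vis-viva equation gives v_p = √[μ(2/r₁ − 1/a_t)] = 9.179 km/s.
First burn Δv₁ = |v_p − v₁| = 2.107 km/s.
At r₂, v₂ = √(μ/r₂) = 3.059 km/s.
Transfer-orbit speed at r₂: v_a = √[μ(2/r₂ − 1/a_t)] = 1.717 km/s.
Second burn Δv₂ = |v₂ − v_a| = 1.342 km/s.
Δv = Δv₁ + Δv₂ = 2.107 + 1.342 = 3.449 km/s.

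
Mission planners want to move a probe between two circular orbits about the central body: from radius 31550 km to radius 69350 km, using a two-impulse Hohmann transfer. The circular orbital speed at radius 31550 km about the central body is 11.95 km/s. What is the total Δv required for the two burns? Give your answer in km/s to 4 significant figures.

From the circular-orbit relation v² = μ/r at r = 31550 km: μ = v²r = (11.95)² × 31550 = 4.50542×10^6 km³/s².
The Hohmann ellipse has a_t = (r₁ + r₂)/2 = 50450 km.
Circular speed at r₁: v₁ = √(μ/r₁) = √(4.50542×10^6/31550) = 11.950 km/s.
Transfer-orbit speed at r₁ (vis-viva equation): v_p = √[μ(2/r₁ − 1/a_t)] = 14.011 km/s.
First burn Δv₁ = |v_p − v₁| = 2.061 km/s.
At r₂, v₂ = √(μ/r₂) = 8.060 km/s.
Transfer-orbit speed at r₂: v_a = √[μ(2/r₂ − 1/a_t)] = 6.374 km/s.
Second burn Δv₂ = |v₂ − v_a| = 1.686 km/s.
Total Δv = Δv₁ + Δv₂ = 3.747 km/s.

Δv = 3.747 km/s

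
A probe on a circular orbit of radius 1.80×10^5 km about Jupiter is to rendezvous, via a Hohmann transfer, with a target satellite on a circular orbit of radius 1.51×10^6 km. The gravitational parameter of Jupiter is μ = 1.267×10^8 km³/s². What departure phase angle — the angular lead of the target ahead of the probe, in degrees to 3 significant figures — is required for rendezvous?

φ = 105°

Transfer-ellipse semi-major axis a_t = (r₁ + r₂)/2 = (1.800×10^5 + 1.510×10^6)/2 = 8.450×10^5 km.
Transfer time t = π√(a_t³/μ) = 2.168×10^5 s.
Target angular speed ω₂ = √(μ/r₂³) = 6.066×10^-6 rad/s.
Angle swept by the target during transfer: ω₂·t = 1.3151 rad = 75.35°.
Arrival is 180° from departure on the ellipse, so φ = 180° − 75.35° = 105°.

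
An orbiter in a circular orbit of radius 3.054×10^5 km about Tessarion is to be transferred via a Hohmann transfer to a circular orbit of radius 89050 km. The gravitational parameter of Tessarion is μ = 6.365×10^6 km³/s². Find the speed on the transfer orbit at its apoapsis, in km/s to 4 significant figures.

The Hohmann ellipse has a_t = (r₁ + r₂)/2 = 1.97225×10^5 km.
The apoapsis of the transfer ellipse is at r = 3.054×10^5 km.
Vis-viva: v = √[μ(2/r − 1/a_t)] = √[6.365×10^6 × (2/3.054×10^5 − 1/1.97225×10^5)] = 3.068 km/s.

v = 3.068 km/s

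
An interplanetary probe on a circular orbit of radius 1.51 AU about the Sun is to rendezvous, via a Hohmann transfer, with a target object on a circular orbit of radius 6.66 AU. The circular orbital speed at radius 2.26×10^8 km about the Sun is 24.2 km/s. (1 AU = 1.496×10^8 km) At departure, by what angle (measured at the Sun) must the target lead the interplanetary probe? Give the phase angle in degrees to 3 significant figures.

From the circular-orbit relation v² = μ/r at r = 2.26×10^8 km: μ = v²r = (24.2)² × 2.26×10^8 = 1.32355×10^11 km³/s².
In km: r₁ = 1.51 × 1.496×10^8 = 2.25896×10^8 km; r₂ = 6.66 × 1.496×10^8 = 9.96336×10^8 km.
Transfer-ellipse semi-major axis a_t = (r₁ + r₂)/2 = (2.25896×10^8 + 9.96336×10^8)/2 = 6.11116×10^8 km.
The half-period of the transfer ellipse is t = π√(a_t³/μ) = 1.30457×10^8 s.
The target's mean motion on its circular orbit is ω₂ = √(μ/r₂³) = 1.15681×10^-8 rad/s.
Angle swept by the target during transfer: ω₂·t = 1.5091 rad = 86.47°.
The interplanetary probe traverses 180° on the transfer ellipse, so the target must lead by 180° − 86.47° = 93.5°.

φ = 93.5°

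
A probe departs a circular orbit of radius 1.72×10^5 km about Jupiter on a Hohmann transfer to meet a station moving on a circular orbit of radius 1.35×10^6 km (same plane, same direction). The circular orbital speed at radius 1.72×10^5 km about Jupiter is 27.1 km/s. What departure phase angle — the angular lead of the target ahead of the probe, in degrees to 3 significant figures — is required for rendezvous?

From the circular-orbit relation v² = μ/r at r = 1.72×10^5 km: μ = v²r = (27.1)² × 1.72×10^5 = 1.26319×10^8 km³/s².
The Hohmann ellipse has a_t = (r₁ + r₂)/2 = 7.610×10^5 km.
Transfer time t = π√(a_t³/μ) = 1.8556×10^5 s.
Target angular speed ω₂ = √(μ/r₂³) = 7.1653×10^-6 rad/s.
Angle swept by the target during transfer: ω₂·t = 1.3296 rad = 76.18°.
Arrival is 180° from departure on the ellipse, so φ = 180° − 76.18° = 104°.

φ = 104°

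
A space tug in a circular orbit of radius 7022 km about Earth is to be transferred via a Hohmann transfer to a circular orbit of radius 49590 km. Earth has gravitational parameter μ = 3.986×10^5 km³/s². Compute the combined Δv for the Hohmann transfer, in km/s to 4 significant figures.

Transfer-ellipse semi-major axis a_t = (r₁ + r₂)/2 = (7022 + 49590)/2 = 28306 km.
At r₁ the circular-orbit speed is v₁ = √(μ/r₁) = 7.534 km/s.
On the transfer ellipse at r₁, vis-viva equation gives v_p = √[μ(2/r₁ − 1/a_t)] = 9.972 km/s.
First burn Δv₁ = |v_p − v₁| = 2.438 km/s.
Circular speed at r₂: v₂ = √(μ/r₂) = 2.835 km/s.
Transfer-orbit speed at r₂: v_a = √[μ(2/r₂ − 1/a_t)] = 1.412 km/s.
Second burn Δv₂ = |v₂ − v_a| = 1.423 km/s.
Δv = Δv₁ + Δv₂ = 2.438 + 1.423 = 3.861 km/s.

Δv = 3.861 km/s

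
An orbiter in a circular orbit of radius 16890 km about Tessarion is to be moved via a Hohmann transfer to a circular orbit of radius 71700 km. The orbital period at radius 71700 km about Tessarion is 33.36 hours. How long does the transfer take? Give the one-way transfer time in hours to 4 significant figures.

t = 8.099 hours

From Kepler's third law T² = 4π²r³/μ at r = 71700 km, T = 33.36 hours = 33.36 × 3600 s = 1.20096×10^5 s: μ = 4π²r³/T² = 1.00893×10^6 km³/s².
Transfer-ellipse semi-major axis a_t = (r₁ + r₂)/2 = (16890 + 71700)/2 = 44295 km.
By Kepler's third law the transfer-orbit period is T = 2π√(a_t³/μ), so t = T/2 = 29158 s.
Converting: 29158 s ÷ 3600 s/hour = 8.099 hours.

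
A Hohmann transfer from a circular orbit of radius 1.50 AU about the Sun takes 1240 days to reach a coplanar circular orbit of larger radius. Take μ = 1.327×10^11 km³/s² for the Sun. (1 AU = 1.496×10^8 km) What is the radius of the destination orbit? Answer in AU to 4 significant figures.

r₂ = 5.671 AU

In km: r₁ = 1.50 × 1.496×10^8 = 2.244×10^8 km.
Transfer time t = 1240 days = 1.07136×10^8 s, and t = π√(a_t³/μ).
So a_t = (μ t²/π²)^(1/3) = (1.327×10^11 × (1.07136×10^8)² / π²)^(1/3) = 5.3639×10^8 km.
Since a_t = (r₁ + r₂)/2, r₂ = 2a_t − r₁ = 2×5.3639×10^8 − 2.244×10^8 = 8.4838×10^8 km.
In AU: r₂ = 8.4838×10^8 / 1.496×10^8 = 5.671 AU.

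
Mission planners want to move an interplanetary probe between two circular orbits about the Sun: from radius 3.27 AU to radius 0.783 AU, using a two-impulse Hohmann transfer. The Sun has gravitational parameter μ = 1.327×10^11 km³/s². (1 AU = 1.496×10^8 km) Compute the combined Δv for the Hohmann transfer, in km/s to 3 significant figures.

In km: r₁ = 3.27 × 1.496×10^8 = 4.89192×10^8 km; r₂ = 0.783 × 1.496×10^8 = 1.171368×10^8 km.
Semi-major axis of the transfer orbit: a_t = (4.89192×10^8 + 1.171368×10^8)/2 = 3.031644×10^8 km.
Circular speed at r₁: v₁ = √(μ/r₁) = √(1.327×10^11/4.89192×10^8) = 16.470 km/s.
On the transfer ellipse at r₁, vis-viva equation gives v_a = √[μ(2/r₁ − 1/a_t)] = 10.238 km/s.
First burn Δv₁ = |v_a − v₁| = 6.232 km/s.
Circular speed at r₂: v₂ = √(μ/r₂) = 33.658 km/s.
Transfer-orbit speed at r₂: v_p = √[μ(2/r₂ − 1/a_t)] = 42.755 km/s.
Second burn Δv₂ = |v₂ − v_p| = 9.097 km/s.
Total Δv = Δv₁ + Δv₂ = 15.33 km/s.

Δv = 15.3 km/s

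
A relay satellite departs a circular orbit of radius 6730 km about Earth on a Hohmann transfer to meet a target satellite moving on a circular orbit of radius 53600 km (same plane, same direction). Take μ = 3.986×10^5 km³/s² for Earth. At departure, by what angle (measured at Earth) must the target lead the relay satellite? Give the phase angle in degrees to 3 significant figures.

φ = 104°

The Hohmann ellipse has a_t = (r₁ + r₂)/2 = 30165 km.
The half-period of the transfer ellipse is t = π√(a_t³/μ) = 26069.7 s.
The target's mean motion on its circular orbit is ω₂ = √(μ/r₂³) = 5.08770×10^-5 rad/s.
Angle swept by the target during transfer: ω₂·t = 1.3263 rad = 75.99°.
Arrival is 180° from departure on the ellipse, so φ = 180° − 75.99° = 104°.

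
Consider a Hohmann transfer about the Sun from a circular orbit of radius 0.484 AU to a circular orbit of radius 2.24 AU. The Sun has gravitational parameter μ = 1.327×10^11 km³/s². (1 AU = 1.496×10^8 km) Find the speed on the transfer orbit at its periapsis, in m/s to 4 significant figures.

v = 54900 m/s

In km: r₁ = 0.484 × 1.496×10^8 = 7.24064×10^7 km; r₂ = 2.24 × 1.496×10^8 = 3.35104×10^8 km.
Transfer-ellipse semi-major axis a_t = (r₁ + r₂)/2 = (7.24064×10^7 + 3.35104×10^8)/2 = 2.037552×10^8 km.
The periapsis of the transfer ellipse is at r = 7.24064×10^7 km.
From the vis-viva equation, v = √[μ(2/r − 1/a_t)] = 54.90 km/s.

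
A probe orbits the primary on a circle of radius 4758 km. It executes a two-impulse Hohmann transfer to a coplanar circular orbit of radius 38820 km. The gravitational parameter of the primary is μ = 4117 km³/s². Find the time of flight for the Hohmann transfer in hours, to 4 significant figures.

t = 43.74 hours

The Hohmann ellipse has a_t = (r₁ + r₂)/2 = 21789 km.
Half the transfer-orbit period gives t = π√(a_t³/μ) = 1.5748×10^5 s.
Converting: 1.5748×10^5 s ÷ 3600 s/hour = 43.74 hours.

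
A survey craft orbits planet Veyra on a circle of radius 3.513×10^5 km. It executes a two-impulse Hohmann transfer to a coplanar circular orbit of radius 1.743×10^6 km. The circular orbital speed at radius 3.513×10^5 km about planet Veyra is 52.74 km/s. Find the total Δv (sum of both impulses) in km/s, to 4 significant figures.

From the circular-orbit relation v² = μ/r at r = 3.513×10^5 km: μ = v²r = (52.74)² × 3.513×10^5 = 9.77144×10^8 km³/s².
The Hohmann ellipse has a_t = (r₁ + r₂)/2 = 1.04715×10^6 km.
Circular speed at r₁: v₁ = √(μ/r₁) = √(9.77144×10^8/3.513×10^5) = 52.740 km/s.
Transfer-orbit speed at r₁ (vis-viva): v_p = √[μ(2/r₁ − 1/a_t)] = 68.043 km/s.
First burn Δv₁ = |v_p − v₁| = 15.303 km/s.
At r₂, v₂ = √(μ/r₂) = 23.6772 km/s.
Transfer-orbit speed at r₂: v_a = √[μ(2/r₂ − 1/a_t)] = 13.7140 km/s.
Second burn Δv₂ = |v₂ − v_a| = 9.9632 km/s.
Total Δv = Δv₁ + Δv₂ = 25.27 km/s.

Δv = 25.27 km/s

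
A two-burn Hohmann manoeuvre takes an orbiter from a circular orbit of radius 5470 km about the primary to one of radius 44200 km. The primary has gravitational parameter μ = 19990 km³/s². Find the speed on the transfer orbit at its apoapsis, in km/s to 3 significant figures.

The Hohmann ellipse has a_t = (r₁ + r₂)/2 = 24835 km.
The apoapsis of the transfer ellipse is at r = 44200 km.
From the vis-viva equation, v = √[μ(2/r − 1/a_t)] = 0.3156 km/s.

v = 0.316 km/s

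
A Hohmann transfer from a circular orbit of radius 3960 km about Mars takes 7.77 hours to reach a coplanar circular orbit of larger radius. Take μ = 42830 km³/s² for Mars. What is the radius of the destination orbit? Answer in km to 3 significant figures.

Transfer time t = 7.77 hours = 27972 s, and t = π√(a_t³/μ).
So a_t = (μ t²/π²)^(1/3) = (42830 × (27972)² / π²)^(1/3) = 15030 km.
Since a_t = (r₁ + r₂)/2, r₂ = 2a_t − r₁ = 2×15030 − 3960 = 26100 km.

r₂ = 26100 km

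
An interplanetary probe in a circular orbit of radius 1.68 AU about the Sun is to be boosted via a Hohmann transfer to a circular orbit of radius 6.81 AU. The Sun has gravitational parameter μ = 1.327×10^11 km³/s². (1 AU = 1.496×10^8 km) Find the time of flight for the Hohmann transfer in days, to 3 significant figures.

In km: r₁ = 1.68 × 1.496×10^8 = 2.51328×10^8 km; r₂ = 6.81 × 1.496×10^8 = 1.018776×10^9 km.
Semi-major axis of the transfer orbit: a_t = (2.51328×10^8 + 1.018776×10^9)/2 = 6.35052×10^8 km.
Half the transfer-orbit period gives t = π√(a_t³/μ) = 1.380×10^8 s.
Converting: 1.380×10^8 s ÷ 86400 s/day = 1600 days.

t = 1600 days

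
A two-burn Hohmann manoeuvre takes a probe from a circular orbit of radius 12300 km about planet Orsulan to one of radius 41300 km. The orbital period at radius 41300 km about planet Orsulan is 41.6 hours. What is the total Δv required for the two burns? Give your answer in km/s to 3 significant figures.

Δv = 1.33 km/s

From Kepler's third law T² = 4π²r³/μ at r = 41300 km, T = 41.6 hours = 41.6 × 3600 s = 1.4976×10^5 s: μ = 4π²r³/T² = 1.23999×10^5 km³/s².
Semi-major axis of the transfer orbit: a_t = (12300 + 41300)/2 = 26800 km.
Circular speed at r₁: v₁ = √(μ/r₁) = √(1.23999×10^5/12300) = 3.1751 km/s.
Transfer-orbit speed at r₁ (vis-viva equation): v_p = √[μ(2/r₁ − 1/a_t)] = 3.9415 km/s.
First burn Δv₁ = |v_p − v₁| = 0.7664 km/s.
Circular speed at r₂: v₂ = √(μ/r₂) = 1.73274 km/s.
Transfer-orbit speed at r₂: v_a = √[μ(2/r₂ − 1/a_t)] = 1.17387 km/s.
Second burn Δv₂ = |v₂ − v_a| = 0.5589 km/s.
Δv = Δv₁ + Δv₂ = 0.7664 + 0.5589 = 1.325 km/s.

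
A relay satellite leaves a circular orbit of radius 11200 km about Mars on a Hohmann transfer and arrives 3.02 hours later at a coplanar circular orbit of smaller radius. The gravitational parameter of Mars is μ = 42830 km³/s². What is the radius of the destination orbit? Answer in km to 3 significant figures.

Transfer time t = 3.02 hours = 10872 s, and t = π√(a_t³/μ).
So a_t = (μ t²/π²)^(1/3) = (42830 × (10872)² / π²)^(1/3) = 8004.9 km.
Since a_t = (r₁ + r₂)/2, r₂ = 2a_t − r₁ = 2×8004.9 − 11200 = 4809.8 km.

r₂ = 4810 km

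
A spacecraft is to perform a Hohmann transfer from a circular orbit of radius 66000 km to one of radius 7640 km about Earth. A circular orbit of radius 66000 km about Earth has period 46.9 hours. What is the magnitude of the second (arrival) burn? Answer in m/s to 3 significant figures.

From Kepler's third law T² = 4π²r³/μ at r = 66000 km, T = 46.9 hours = 46.9 × 3600 s = 1.6884×10^5 s: μ = 4π²r³/T² = 3.98145×10^5 km³/s².
Semi-major axis of the transfer orbit: a_t = (66000 + 7640)/2 = 36820 km.
On the circular orbit at r = 7640 km, v_c = √(μ/r) = 7.219 km/s.
Vis-viva on the transfer ellipse at r = 7640 km gives v_t = √[μ(2/r − 1/a_t)] = 9.665 km/s.
Δv₂ = |v_t − v_c| = |9.665 − 7.219| = 2.446 km/s.

Δv₂ = 2450 m/s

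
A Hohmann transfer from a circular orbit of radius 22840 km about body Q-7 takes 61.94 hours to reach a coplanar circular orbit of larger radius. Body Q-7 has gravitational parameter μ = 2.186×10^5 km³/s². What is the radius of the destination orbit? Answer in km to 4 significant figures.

r₂ = 1.837×10^5 km

Transfer time t = 61.94 hours = 2.22984×10^5 s, and t = π√(a_t³/μ).
So a_t = (μ t²/π²)^(1/3) = (2.186×10^5 × (2.22984×10^5)² / π²)^(1/3) = 1.0327×10^5 km.
Since a_t = (r₁ + r₂)/2, r₂ = 2a_t − r₁ = 2×1.0327×10^5 − 22840 = 1.837×10^5 km.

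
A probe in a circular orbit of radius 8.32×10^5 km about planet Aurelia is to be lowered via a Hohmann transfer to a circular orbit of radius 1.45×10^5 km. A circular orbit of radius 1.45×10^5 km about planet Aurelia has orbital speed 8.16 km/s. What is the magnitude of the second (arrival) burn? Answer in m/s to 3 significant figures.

Δv₂ = 2490 m/s

From the circular-orbit relation v² = μ/r at r = 1.45×10^5 km: μ = v²r = (8.16)² × 1.45×10^5 = 9.65491×10^6 km³/s².
Semi-major axis of the transfer orbit: a_t = (8.320×10^5 + 1.450×10^5)/2 = 4.885×10^5 km.
Circular speed at r = 1.450×10^5 km: v_c = √(μ/r) = 8.1600 km/s.
Vis-viva on the transfer ellipse at r = 1.450×10^5 km gives v_t = √[μ(2/r − 1/a_t)] = 10.649 km/s.
Δv₂ = |v_t − v_c| = |10.649 − 8.1600| = 2.489 km/s.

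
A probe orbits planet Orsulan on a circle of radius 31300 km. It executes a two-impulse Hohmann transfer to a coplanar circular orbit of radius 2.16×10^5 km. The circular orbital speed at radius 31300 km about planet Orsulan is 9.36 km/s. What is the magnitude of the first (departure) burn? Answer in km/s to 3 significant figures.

From the circular-orbit relation v² = μ/r at r = 31300 km: μ = v²r = (9.36)² × 31300 = 2.74218×10^6 km³/s².
Semi-major axis of the transfer orbit: a_t = (31300 + 2.160×10^5)/2 = 1.2365×10^5 km.
Circular speed at r = 31300 km: v_c = √(μ/r) = 9.3600 km/s.
Transfer-orbit speed at the same r (vis-viva, a = a_t): v_t = √[μ(2/r − 1/a_t)] = 12.371 km/s.
Δv₁ = |v_t − v_c| = |12.371 − 9.3600| = 3.011 km/s.

Δv₁ = 3.01 km/s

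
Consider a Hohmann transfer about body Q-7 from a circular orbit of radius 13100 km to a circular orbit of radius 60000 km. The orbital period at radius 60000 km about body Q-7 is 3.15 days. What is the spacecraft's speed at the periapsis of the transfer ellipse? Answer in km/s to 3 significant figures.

v = 3.80 km/s

From Kepler's third law T² = 4π²r³/μ at r = 60000 km, T = 3.15 days = 3.15 × 86400 s = 2.7216×10^5 s: μ = 4π²r³/T² = 1.15124×10^5 km³/s².
Transfer-ellipse semi-major axis a_t = (r₁ + r₂)/2 = (13100 + 60000)/2 = 36550 km.
The periapsis of the transfer ellipse is at r = 13100 km.
From the vis-viva equation, v = √[μ(2/r − 1/a_t)] = 3.798 km/s.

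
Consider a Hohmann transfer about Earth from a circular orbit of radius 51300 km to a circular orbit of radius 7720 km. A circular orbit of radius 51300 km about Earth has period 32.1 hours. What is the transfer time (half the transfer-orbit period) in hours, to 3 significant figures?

t = 7.00 hours

From Kepler's third law T² = 4π²r³/μ at r = 51300 km, T = 32.1 hours = 32.1 × 3600 s = 1.1556×10^5 s: μ = 4π²r³/T² = 3.99114×10^5 km³/s².
Transfer-ellipse semi-major axis a_t = (r₁ + r₂)/2 = (51300 + 7720)/2 = 29510 km.
By Kepler's third law the transfer-orbit period is T = 2π√(a_t³/μ), so t = T/2 = 25210 s.
Converting: 25210 s ÷ 3600 s/hour = 7.00 hours.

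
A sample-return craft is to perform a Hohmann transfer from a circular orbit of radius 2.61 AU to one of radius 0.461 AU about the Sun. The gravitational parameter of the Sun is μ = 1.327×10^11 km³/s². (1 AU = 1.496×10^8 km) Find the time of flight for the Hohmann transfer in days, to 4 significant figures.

In km: r₁ = 2.61 × 1.496×10^8 = 3.90456×10^8 km; r₂ = 0.461 × 1.496×10^8 = 6.89656×10^7 km.
The Hohmann ellipse has a_t = (r₁ + r₂)/2 = 2.297108×10^8 km.
By Kepler's third law the transfer-orbit period is T = 2π√(a_t³/μ), so t = T/2 = 3.0025×10^7 s.
Converting: 3.0025×10^7 s ÷ 86400 s/day = 347.5 days.

t = 347.5 days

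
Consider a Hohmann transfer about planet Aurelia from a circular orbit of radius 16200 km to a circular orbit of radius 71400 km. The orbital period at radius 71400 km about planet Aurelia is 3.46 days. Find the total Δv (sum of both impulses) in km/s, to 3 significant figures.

Δv = 1.46 km/s

From Kepler's third law T² = 4π²r³/μ at r = 71400 km, T = 3.46 days = 3.46 × 86400 s = 2.98944×10^5 s: μ = 4π²r³/T² = 1.60796×10^5 km³/s².
Transfer-ellipse semi-major axis a_t = (r₁ + r₂)/2 = (16200 + 71400)/2 = 43800 km.
At r₁ the circular-orbit speed is v₁ = √(μ/r₁) = 3.1505 km/s.
On the transfer ellipse at r₁, v² = μ(2/r − 1/a) gives v_p = √[μ(2/r₁ − 1/a_t)] = 4.0225 km/s.
First burn Δv₁ = |v_p − v₁| = 0.8720 km/s.
Circular speed at r₂: v₂ = √(μ/r₂) = 1.5007 km/s.
Transfer-orbit speed at r₂: v_a = √[μ(2/r₂ − 1/a_t)] = 0.91266 km/s.
Second burn Δv₂ = |v₂ − v_a| = 0.5880 km/s.
Total Δv = Δv₁ + Δv₂ = 1.460 km/s.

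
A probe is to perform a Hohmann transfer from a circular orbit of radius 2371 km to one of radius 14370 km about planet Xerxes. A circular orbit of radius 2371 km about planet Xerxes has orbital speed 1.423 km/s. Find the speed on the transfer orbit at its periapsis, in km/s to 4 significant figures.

v = 1.864 km/s

From the circular-orbit relation v² = μ/r at r = 2371 km: μ = v²r = (1.423)² × 2371 = 4801.11 km³/s².
Transfer-ellipse semi-major axis a_t = (r₁ + r₂)/2 = (2371 + 14370)/2 = 8370.5 km.
The periapsis of the transfer ellipse is at r = 2371 km.
From the vis-viva equation, v = √[μ(2/r − 1/a_t)] = 1.864 km/s.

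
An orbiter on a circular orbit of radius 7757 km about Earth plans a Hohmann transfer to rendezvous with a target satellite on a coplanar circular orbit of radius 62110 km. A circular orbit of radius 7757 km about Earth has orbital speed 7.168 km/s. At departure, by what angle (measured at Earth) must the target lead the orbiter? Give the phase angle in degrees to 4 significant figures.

φ = 104.1°

From the circular-orbit relation v² = μ/r at r = 7757 km: μ = v²r = (7.168)² × 7757 = 3.98556×10^5 km³/s².
The Hohmann ellipse has a_t = (r₁ + r₂)/2 = 34933.5 km.
Transfer time t = π√(a_t³/μ) = 32491.4 s.
Target angular speed ω₂ = √(μ/r₂³) = 4.07852×10^-5 rad/s.
Angle swept by the target during transfer: ω₂·t = 1.3252 rad = 75.93°.
Arrival is 180° from departure on the ellipse, so φ = 180° − 75.93° = 104.1°.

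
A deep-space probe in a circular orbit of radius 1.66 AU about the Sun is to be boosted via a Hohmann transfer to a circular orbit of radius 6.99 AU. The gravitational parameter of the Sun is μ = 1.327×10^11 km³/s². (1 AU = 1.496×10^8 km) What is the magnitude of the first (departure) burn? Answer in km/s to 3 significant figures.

In km: r₁ = 1.66 × 1.496×10^8 = 2.48336×10^8 km; r₂ = 6.99 × 1.496×10^8 = 1.045704×10^9 km.
The Hohmann ellipse has a_t = (r₁ + r₂)/2 = 6.4702×10^8 km.
Circular speed at r = 2.48336×10^8 km: v_c = √(μ/r) = 23.116 km/s.
Transfer-orbit speed at the same r (vis-viva, a = a_t): v_t = √[μ(2/r − 1/a_t)] = 29.387 km/s.
Δv₁ = |v_t − v_c| = |29.387 − 23.116| = 6.271 km/s.

Δv₁ = 6.27 km/s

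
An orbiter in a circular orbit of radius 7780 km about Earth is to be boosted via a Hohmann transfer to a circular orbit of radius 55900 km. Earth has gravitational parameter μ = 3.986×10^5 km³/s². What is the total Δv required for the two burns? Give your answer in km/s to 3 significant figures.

Δv = 3.68 km/s

The Hohmann ellipse has a_t = (r₁ + r₂)/2 = 31840 km.
Circular speed at r₁: v₁ = √(μ/r₁) = √(3.986×10^5/7780) = 7.15779 km/s.
On the transfer ellipse at r₁, vis-viva gives v_p = √[μ(2/r₁ − 1/a_t)] = 9.48415 km/s.
First burn Δv₁ = |v_p − v₁| = 2.3264 km/s.
Circular speed at r₂: v₂ = √(μ/r₂) = 2.6703 km/s.
Transfer-orbit speed at r₂: v_a = √[μ(2/r₂ − 1/a_t)] = 1.3200 km/s.
Second burn Δv₂ = |v₂ − v_a| = 1.3503 km/s.
Total Δv = Δv₁ + Δv₂ = 3.677 km/s.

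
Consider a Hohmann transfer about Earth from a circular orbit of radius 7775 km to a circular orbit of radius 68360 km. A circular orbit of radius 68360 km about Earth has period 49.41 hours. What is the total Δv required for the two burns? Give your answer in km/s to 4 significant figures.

From Kepler's third law T² = 4π²r³/μ at r = 68360 km, T = 49.41 hours = 49.41 × 3600 s = 1.77876×10^5 s: μ = 4π²r³/T² = 3.98594×10^5 km³/s².
Semi-major axis of the transfer orbit: a_t = (7775 + 68360)/2 = 38067.5 km.
Circular speed at r₁: v₁ = √(μ/r₁) = √(3.98594×10^5/7775) = 7.160 km/s.
On the transfer ellipse at r₁, vis-viva gives v_p = √[μ(2/r₁ − 1/a_t)] = 9.595 km/s.
First burn Δv₁ = |v_p − v₁| = 2.435 km/s.
At r₂, v₂ = √(μ/r₂) = 2.4147 km/s.
Transfer-orbit speed at r₂: v_a = √[μ(2/r₂ − 1/a_t)] = 1.0913 km/s.
Second burn Δv₂ = |v₂ − v_a| = 1.323 km/s.
Total Δv = Δv₁ + Δv₂ = 3.758 km/s.

Δv = 3.758 km/s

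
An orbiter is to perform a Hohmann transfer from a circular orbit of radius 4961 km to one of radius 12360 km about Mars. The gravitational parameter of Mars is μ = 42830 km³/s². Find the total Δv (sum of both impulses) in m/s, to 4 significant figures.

Δv = 1025 m/s

Transfer-ellipse semi-major axis a_t = (r₁ + r₂)/2 = (4961 + 12360)/2 = 8660.5 km.
At r₁ the circular-orbit speed is v₁ = √(μ/r₁) = 2.93825 km/s.
On the transfer ellipse at r₁, vis-viva equation gives v_p = √[μ(2/r₁ − 1/a_t)] = 3.51016 km/s.
First burn Δv₁ = |v_p − v₁| = 0.57191 km/s.
At r₂, v₂ = √(μ/r₂) = 1.8615075 km/s.
Transfer-orbit speed at r₂: v_a = √[μ(2/r₂ − 1/a_t)] = 1.4088927 km/s.
Second burn Δv₂ = |v₂ − v_a| = 0.45261 km/s.
Total Δv = Δv₁ + Δv₂ = 1.025 km/s.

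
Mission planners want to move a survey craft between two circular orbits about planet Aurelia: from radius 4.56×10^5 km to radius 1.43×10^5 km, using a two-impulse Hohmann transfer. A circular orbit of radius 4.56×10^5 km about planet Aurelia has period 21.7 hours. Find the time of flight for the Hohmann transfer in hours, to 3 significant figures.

t = 5.78 hours

From Kepler's third law T² = 4π²r³/μ at r = 4.56×10^5 km, T = 21.7 hours = 21.7 × 3600 s = 78120 s: μ = 4π²r³/T² = 6.13380×10^8 km³/s².
The Hohmann ellipse has a_t = (r₁ + r₂)/2 = 2.995×10^5 km.
By Kepler's third law the transfer-orbit period is T = 2π√(a_t³/μ), so t = T/2 = 20791 s.
Converting: 20791 s ÷ 3600 s/hour = 5.78 hours.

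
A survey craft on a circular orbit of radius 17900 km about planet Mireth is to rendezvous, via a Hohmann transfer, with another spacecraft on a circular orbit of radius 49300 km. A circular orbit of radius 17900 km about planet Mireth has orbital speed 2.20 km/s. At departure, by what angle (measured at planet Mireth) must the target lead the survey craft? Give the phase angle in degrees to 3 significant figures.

From the circular-orbit relation v² = μ/r at r = 17900 km: μ = v²r = (2.20)² × 17900 = 86636.0 km³/s².
Semi-major axis of the transfer orbit: a_t = (17900 + 49300)/2 = 33600 km.
Transfer time t = π√(a_t³/μ) = 65740 s.
The target's mean motion on its circular orbit is ω₂ = √(μ/r₂³) = 2.689×10^-5 rad/s.
Angle swept by the target during transfer: ω₂·t = 1.768 rad = 101.3°.
Arrival is 180° from departure on the ellipse, so φ = 180° − 101.3° = 78.7°.

φ = 78.7°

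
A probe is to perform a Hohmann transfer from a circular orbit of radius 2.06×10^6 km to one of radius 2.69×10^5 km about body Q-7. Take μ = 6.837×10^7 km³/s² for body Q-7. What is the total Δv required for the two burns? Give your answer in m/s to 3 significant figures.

Transfer-ellipse semi-major axis a_t = (r₁ + r₂)/2 = (2.060×10^6 + 2.690×10^5)/2 = 1.1645×10^6 km.
Circular speed at r₁: v₁ = √(μ/r₁) = √(6.837×10^7/2.060×10^6) = 5.761 km/s.
On the transfer ellipse at r₁, v² = μ(2/r − 1/a) gives v_a = √[μ(2/r₁ − 1/a_t)] = 2.769 km/s.
First burn Δv₁ = |v_a − v₁| = 2.992 km/s.
Circular speed at r₂: v₂ = √(μ/r₂) = 15.9425 km/s.
Transfer-orbit speed at r₂: v_p = √[μ(2/r₂ − 1/a_t)] = 21.2041 km/s.
Second burn Δv₂ = |v₂ − v_p| = 5.262 km/s.
Δv = Δv₁ + Δv₂ = 2.992 + 5.262 = 8.254 km/s.

Δv = 8250 m/s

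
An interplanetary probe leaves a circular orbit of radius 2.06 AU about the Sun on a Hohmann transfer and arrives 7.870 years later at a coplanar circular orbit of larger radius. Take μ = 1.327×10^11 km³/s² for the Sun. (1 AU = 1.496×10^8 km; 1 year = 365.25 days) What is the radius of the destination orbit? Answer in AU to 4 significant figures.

r₂ = 10.50 AU

In km: r₁ = 2.06 × 1.496×10^8 = 3.08176×10^8 km.
Transfer time t = 7.870 years × 365.25 × 86400 s = 2.48358312×10^8 s, and t = π√(a_t³/μ).
So a_t = (μ t²/π²)^(1/3) = (1.327×10^11 × (2.48358312×10^8)² / π²)^(1/3) = 9.3953×10^8 km.
Since a_t = (r₁ + r₂)/2, r₂ = 2a_t − r₁ = 2×9.3953×10^8 − 3.08176×10^8 = 1.570884×10^9 km.
In AU: r₂ = 1.570884×10^9 / 1.496×10^8 = 10.50 AU.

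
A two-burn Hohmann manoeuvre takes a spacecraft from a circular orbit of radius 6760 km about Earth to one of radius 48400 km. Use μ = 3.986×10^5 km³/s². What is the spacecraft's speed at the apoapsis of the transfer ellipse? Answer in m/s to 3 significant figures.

v = 1420 m/s

Transfer-ellipse semi-major axis a_t = (r₁ + r₂)/2 = (6760 + 48400)/2 = 27580 km.
At apoapsis, r = 48400 km.
Applying v² = μ(2/r − 1/a_t): v = 1.421 km/s.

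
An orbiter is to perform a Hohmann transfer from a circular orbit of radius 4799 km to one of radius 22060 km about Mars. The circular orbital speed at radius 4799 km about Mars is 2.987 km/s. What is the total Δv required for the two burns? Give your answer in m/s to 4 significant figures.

From the circular-orbit relation v² = μ/r at r = 4799 km: μ = v²r = (2.987)² × 4799 = 42817.5 km³/s².
Transfer-ellipse semi-major axis a_t = (r₁ + r₂)/2 = (4799 + 22060)/2 = 13429.5 km.
At r₁ the circular-orbit speed is v₁ = √(μ/r₁) = 2.9870 km/s.
Transfer-orbit speed at r₁ (v² = μ(2/r − 1/a)): v_p = √[μ(2/r₁ − 1/a_t)] = 3.8283 km/s.
First burn Δv₁ = |v_p − v₁| = 0.8413 km/s.
At r₂, v₂ = √(μ/r₂) = 1.3932 km/s.
Transfer-orbit speed at r₂: v_a = √[μ(2/r₂ − 1/a_t)] = 0.83282 km/s.
Second burn Δv₂ = |v₂ − v_a| = 0.5604 km/s.
Δv = Δv₁ + Δv₂ = 0.8413 + 0.5604 = 1.402 km/s.

Δv = 1402 m/s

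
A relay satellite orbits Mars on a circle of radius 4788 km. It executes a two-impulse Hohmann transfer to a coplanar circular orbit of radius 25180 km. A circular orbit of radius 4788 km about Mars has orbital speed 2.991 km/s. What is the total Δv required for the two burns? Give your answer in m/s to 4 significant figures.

From the circular-orbit relation v² = μ/r at r = 4788 km: μ = v²r = (2.991)² × 4788 = 42833.8 km³/s².
Transfer-ellipse semi-major axis a_t = (r₁ + r₂)/2 = (4788 + 25180)/2 = 14984 km.
At r₁ the circular-orbit speed is v₁ = √(μ/r₁) = 2.9910 km/s.
Transfer-orbit speed at r₁ (vis-viva): v_p = √[μ(2/r₁ − 1/a_t)] = 3.8773 km/s.
First burn Δv₁ = |v_p − v₁| = 0.8863 km/s.
Circular speed at r₂: v₂ = √(μ/r₂) = 1.3043 km/s.
Transfer-orbit speed at r₂: v_a = √[μ(2/r₂ − 1/a_t)] = 0.73727 km/s.
Second burn Δv₂ = |v₂ − v_a| = 0.5670 km/s.
Δv = Δv₁ + Δv₂ = 0.8863 + 0.5670 = 1.453 km/s.

Δv = 1453 m/s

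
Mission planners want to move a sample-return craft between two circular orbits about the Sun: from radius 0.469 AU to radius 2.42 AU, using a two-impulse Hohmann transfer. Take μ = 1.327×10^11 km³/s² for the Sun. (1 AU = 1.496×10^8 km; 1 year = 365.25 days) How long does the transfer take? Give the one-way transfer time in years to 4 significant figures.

t = 0.8681 years

In km: r₁ = 0.469 × 1.496×10^8 = 7.01624×10^7 km; r₂ = 2.42 × 1.496×10^8 = 3.62032×10^8 km.
Transfer-ellipse semi-major axis a_t = (r₁ + r₂)/2 = (7.01624×10^7 + 3.62032×10^8)/2 = 2.160972×10^8 km.
By Kepler's third law the transfer-orbit period is T = 2π√(a_t³/μ), so t = T/2 = 2.7396×10^7 s.
Converting: 2.7396×10^7 s ÷ 3.15576×10^7 s/year (365.25 × 86400) = 0.8681 years.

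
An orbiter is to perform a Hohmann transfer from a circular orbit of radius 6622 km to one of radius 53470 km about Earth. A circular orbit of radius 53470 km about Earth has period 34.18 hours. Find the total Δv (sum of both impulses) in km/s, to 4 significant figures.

Δv = 4.040 km/s

From Kepler's third law T² = 4π²r³/μ at r = 53470 km, T = 34.18 hours = 34.18 × 3600 s = 1.23048×10^5 s: μ = 4π²r³/T² = 3.98604×10^5 km³/s².
Semi-major axis of the transfer orbit: a_t = (6622 + 53470)/2 = 30046 km.
Circular speed at r₁: v₁ = √(μ/r₁) = √(3.98604×10^5/6622) = 7.75847 km/s.
Transfer-orbit speed at r₁ (vis-viva): v_p = √[μ(2/r₁ − 1/a_t)] = 10.3499 km/s.
First burn Δv₁ = |v_p − v₁| = 2.591 km/s.
Circular speed at r₂: v₂ = √(μ/r₂) = 2.73033 km/s.
Transfer-orbit speed at r₂: v_a = √[μ(2/r₂ − 1/a_t)] = 1.28179 km/s.
Second burn Δv₂ = |v₂ − v_a| = 1.449 km/s.
Δv = Δv₁ + Δv₂ = 2.591 + 1.449 = 4.040 km/s.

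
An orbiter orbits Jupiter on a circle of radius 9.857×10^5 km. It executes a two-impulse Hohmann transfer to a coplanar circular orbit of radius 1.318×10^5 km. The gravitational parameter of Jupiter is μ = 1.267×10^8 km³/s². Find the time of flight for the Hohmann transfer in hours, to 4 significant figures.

Semi-major axis of the transfer orbit: a_t = (9.857×10^5 + 1.318×10^5)/2 = 5.5875×10^5 km.
Transfer time t = π√(a_t³/μ) = π√((5.5875×10^5)³ / 1.267×10^8) = 1.1657×10^5 s.
Converting: 1.1657×10^5 s ÷ 3600 s/hour = 32.38 hours.

t = 32.38 hours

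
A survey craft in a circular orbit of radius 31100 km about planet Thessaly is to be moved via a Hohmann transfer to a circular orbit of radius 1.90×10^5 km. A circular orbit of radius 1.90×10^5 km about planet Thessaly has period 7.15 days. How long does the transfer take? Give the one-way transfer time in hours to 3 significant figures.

From Kepler's third law T² = 4π²r³/μ at r = 1.90×10^5 km, T = 7.15 days = 7.15 × 86400 s = 6.1776×10^5 s: μ = 4π²r³/T² = 7.09547×10^5 km³/s².
The Hohmann ellipse has a_t = (r₁ + r₂)/2 = 1.1055×10^5 km.
Transfer time t = π√(a_t³/μ) = π√((1.1055×10^5)³ / 7.09547×10^5) = 1.371×10^5 s.
Converting: 1.371×10^5 s ÷ 3600 s/hour = 38.1 hours.

t = 38.1 hours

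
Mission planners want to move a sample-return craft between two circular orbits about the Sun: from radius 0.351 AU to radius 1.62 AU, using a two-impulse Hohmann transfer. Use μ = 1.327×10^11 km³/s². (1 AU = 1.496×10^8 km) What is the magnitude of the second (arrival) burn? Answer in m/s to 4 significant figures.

Δv₂ = 9435 m/s

In km: r₁ = 0.351 × 1.496×10^8 = 5.25096×10^7 km; r₂ = 1.62 × 1.496×10^8 = 2.42352×10^8 km.
Semi-major axis of the transfer orbit: a_t = (5.25096×10^7 + 2.42352×10^8)/2 = 1.474308×10^8 km.
On the circular orbit at r = 2.42352×10^8 km, v_c = √(μ/r) = 23.400 km/s.
Transfer-orbit speed at the same r (vis-viva, a = a_t): v_t = √[μ(2/r − 1/a_t)] = 13.965 km/s.
Δv₂ = |v_t − v_c| = |13.965 − 23.400| = 9.435 km/s.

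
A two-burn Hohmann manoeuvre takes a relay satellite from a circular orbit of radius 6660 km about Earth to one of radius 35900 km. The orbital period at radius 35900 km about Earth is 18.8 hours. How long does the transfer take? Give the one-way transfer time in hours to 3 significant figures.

t = 4.29 hours

From Kepler's third law T² = 4π²r³/μ at r = 35900 km, T = 18.8 hours = 18.8 × 3600 s = 67680 s: μ = 4π²r³/T² = 3.98770×10^5 km³/s².
The Hohmann ellipse has a_t = (r₁ + r₂)/2 = 21280 km.
By Kepler's third law the transfer-orbit period is T = 2π√(a_t³/μ), so t = T/2 = 15440 s.
Converting: 15440 s ÷ 3600 s/hour = 4.29 hours.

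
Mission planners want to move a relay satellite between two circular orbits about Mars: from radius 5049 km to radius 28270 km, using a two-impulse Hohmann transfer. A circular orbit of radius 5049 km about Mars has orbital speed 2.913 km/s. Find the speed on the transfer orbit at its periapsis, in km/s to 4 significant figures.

From the circular-orbit relation v² = μ/r at r = 5049 km: μ = v²r = (2.913)² × 5049 = 42843.6 km³/s².
The Hohmann ellipse has a_t = (r₁ + r₂)/2 = 16659.5 km.
At periapsis, r = 5049 km.
From the vis-viva equation, v = √[μ(2/r − 1/a_t)] = 3.795 km/s.

v = 3.795 km/s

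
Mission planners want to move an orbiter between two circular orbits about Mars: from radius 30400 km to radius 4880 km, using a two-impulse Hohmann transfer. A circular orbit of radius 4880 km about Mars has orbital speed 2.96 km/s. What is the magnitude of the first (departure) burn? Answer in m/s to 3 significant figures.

From the circular-orbit relation v² = μ/r at r = 4880 km: μ = v²r = (2.96)² × 4880 = 42756.6 km³/s².
The Hohmann ellipse has a_t = (r₁ + r₂)/2 = 17640 km.
On the circular orbit at r = 30400 km, v_c = √(μ/r) = 1.186 km/s.
Transfer-orbit speed at the same r (vis-viva, a = a_t): v_t = √[μ(2/r − 1/a_t)] = 0.6238 km/s.
Δv₁ = |v_t − v_c| = |0.6238 − 1.186| = 0.5622 km/s.

Δv₁ = 562 m/s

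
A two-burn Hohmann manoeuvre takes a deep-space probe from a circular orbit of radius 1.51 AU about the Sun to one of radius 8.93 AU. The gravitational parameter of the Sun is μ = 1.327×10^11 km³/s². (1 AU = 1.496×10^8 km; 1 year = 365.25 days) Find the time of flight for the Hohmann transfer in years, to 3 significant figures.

t = 5.96 years

In km: r₁ = 1.51 × 1.496×10^8 = 2.25896×10^8 km; r₂ = 8.93 × 1.496×10^8 = 1.335928×10^9 km.
Semi-major axis of the transfer orbit: a_t = (2.25896×10^8 + 1.335928×10^9)/2 = 7.80912×10^8 km.
Half the transfer-orbit period gives t = π√(a_t³/μ) = 1.882×10^8 s.
Converting: 1.882×10^8 s ÷ 3.15576×10^7 s/year (365.25 × 86400) = 5.96 years.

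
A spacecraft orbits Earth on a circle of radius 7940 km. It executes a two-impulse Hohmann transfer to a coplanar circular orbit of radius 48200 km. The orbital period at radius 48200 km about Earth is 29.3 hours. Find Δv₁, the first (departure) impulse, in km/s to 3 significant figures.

Δv₁ = 2.20 km/s

From Kepler's third law T² = 4π²r³/μ at r = 48200 km, T = 29.3 hours = 29.3 × 3600 s = 1.0548×10^5 s: μ = 4π²r³/T² = 3.97338×10^5 km³/s².
Semi-major axis of the transfer orbit: a_t = (7940 + 48200)/2 = 28070 km.
On the circular orbit at r = 7940 km, v_c = √(μ/r) = 7.074 km/s.
Vis-viva on the transfer ellipse at r = 7940 km gives v_t = √[μ(2/r − 1/a_t)] = 9.270 km/s.
Δv₁ = |v_t − v_c| = |9.270 − 7.074| = 2.196 km/s.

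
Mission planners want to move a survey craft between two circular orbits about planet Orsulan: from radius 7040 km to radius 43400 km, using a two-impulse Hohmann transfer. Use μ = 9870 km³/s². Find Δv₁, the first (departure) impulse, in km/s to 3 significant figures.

Δv₁ = 0.369 km/s

The Hohmann ellipse has a_t = (r₁ + r₂)/2 = 25220 km.
Circular speed at r = 7040 km: v_c = √(μ/r) = 1.1841 km/s.
Vis-viva on the transfer ellipse at r = 7040 km gives v_t = √[μ(2/r − 1/a_t)] = 1.5533 km/s.
Δv₁ = |v_t − v_c| = |1.5533 − 1.1841| = 0.3692 km/s.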